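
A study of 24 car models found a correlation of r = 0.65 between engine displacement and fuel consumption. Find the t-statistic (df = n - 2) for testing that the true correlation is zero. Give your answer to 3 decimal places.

4.012

t = r·√(n−2) / √(1−r²) with r = 0.65, n = 24
  = 0.65·√22 / √(1 − 0.4225)
  = 0.65·4.690416 / 0.759934
  = 3.048770 / 0.759934 = 4.012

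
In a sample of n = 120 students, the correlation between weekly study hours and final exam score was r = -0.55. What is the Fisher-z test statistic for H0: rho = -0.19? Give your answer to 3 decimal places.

z_r = atanh(-0.55) = -0.618381,  z_0 = atanh(-0.19) = -0.192337
SE = 1/√(n−3) = 1/√117 = 0.092450
z = (z_r − z_0)/SE = (-0.618381 − (-0.192337)) / 0.092450 = -0.426044 / 0.092450 = -4.608

-4.608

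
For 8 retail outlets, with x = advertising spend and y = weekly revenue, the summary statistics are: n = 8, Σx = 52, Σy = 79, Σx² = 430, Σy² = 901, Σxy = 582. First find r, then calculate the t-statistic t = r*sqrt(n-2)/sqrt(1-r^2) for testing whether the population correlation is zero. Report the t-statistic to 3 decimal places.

2.093

Numerator: nΣxy − (Σx)(Σy) = 8·582 − (52)(79) = 548
Denominator: √[(nΣx²−(Σx)²)(nΣy²−(Σy)²)]
  nΣx²−(Σx)² = 8·430 − 2704 = 736;  nΣy²−(Σy)² = 8·901 − 6241 = 967
  √(736·967) = √711712 = 843.6303
r = 548 / 843.6303 = 0.6496
t = r·√(n−2)/√(1−r²) = 0.6496·√6 / √(1−0.421980) = 1.591189 / 0.760276 = 2.093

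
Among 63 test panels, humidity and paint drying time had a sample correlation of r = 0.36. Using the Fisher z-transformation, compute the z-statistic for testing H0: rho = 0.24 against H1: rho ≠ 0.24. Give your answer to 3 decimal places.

1.023

z_r = atanh(0.36) = 0.376886,  z_0 = atanh(0.24) = 0.244774
SE = 1/√(n−3) = 1/√60 = 0.129099
z = (z_r − z_0)/SE = (0.376886 − 0.244774) / 0.129099 = 0.132112 / 0.129099 = 1.023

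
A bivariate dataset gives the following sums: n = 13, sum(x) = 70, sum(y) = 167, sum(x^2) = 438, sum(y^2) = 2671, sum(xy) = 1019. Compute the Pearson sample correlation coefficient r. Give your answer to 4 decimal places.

Numerator: nΣxy − (Σx)(Σy) = 13·1019 − (70)(167) = 1557
Denominator: √[(nΣx²−(Σx)²)(nΣy²−(Σy)²)]
  nΣx²−(Σx)² = 13·438 − 4900 = 794;  nΣy²−(Σy)² = 13·2671 − 27889 = 6834
  √(794·6834) = √5426196 = 2329.4197
r = 1557 / 2329.4197 = 0.6684

0.6684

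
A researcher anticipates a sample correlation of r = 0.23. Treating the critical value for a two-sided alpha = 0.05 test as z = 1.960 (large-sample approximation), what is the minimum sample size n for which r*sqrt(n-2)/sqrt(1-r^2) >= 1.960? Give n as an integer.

71

r√(n−2)/√(1−r²) ≥ 1.960  ⇔  n−2 ≥ (1.960)²·(1−r²)/r²
(1−r²)/r² = (1−0.0529)/0.0529 = 17.9036
n ≥ 2 + 3.8416·17.9036 = 2 + 68.7785 = 70.7785
⌈70.7785⌉ = 71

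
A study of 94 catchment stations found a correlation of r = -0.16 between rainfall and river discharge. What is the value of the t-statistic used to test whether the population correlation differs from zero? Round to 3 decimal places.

1 − r² = 1 − 0.0256 = 0.9744;  √(1−r²) = 0.987117
√(n−2) = √92 = 9.591663
t = r·√(n−2)/√(1−r²) = -0.16 · 9.591663 / 0.987117 = -1.555

-1.555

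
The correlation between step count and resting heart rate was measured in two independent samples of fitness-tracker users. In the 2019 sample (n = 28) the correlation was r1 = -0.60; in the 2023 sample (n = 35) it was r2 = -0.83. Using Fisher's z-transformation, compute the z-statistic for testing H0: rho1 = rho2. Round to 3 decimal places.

1.854

z1 = atanh(-0.60) = -0.693147,  z2 = atanh(-0.83) = -1.188136
SE = √(1/(n1−3) + 1/(n2−3)) = √(1/25 + 1/32) = √(0.0400000 + 0.0312500) = √0.0712500 = 0.266927
z = (z1 − z2)/SE = (-0.693147 − (-1.188136)) / 0.266927 = 0.494989 / 0.266927 = 1.854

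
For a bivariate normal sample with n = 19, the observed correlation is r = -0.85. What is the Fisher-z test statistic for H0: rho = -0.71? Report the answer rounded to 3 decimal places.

-1.476

z_r = atanh(-0.85) = -1.256153,  z_0 = atanh(-0.71) = -0.887184
SE = 1/√(n−3) = 1/√16 = 0.250000
z = (z_r − z_0)/SE = (-1.256153 − (-0.887184)) / 0.250000 = -0.368969 / 0.250000 = -1.476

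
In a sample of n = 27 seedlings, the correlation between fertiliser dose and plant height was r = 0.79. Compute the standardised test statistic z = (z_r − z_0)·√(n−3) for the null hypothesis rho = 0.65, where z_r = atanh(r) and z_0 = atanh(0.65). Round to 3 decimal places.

z_r = atanh(0.79) = 1.071432,  z_0 = atanh(0.65) = 0.775299
SE = 1/√(n−3) = 1/√24 = 0.204124
z = (z_r − z_0)/SE = (1.071432 − 0.775299) / 0.204124 = 0.296133 / 0.204124 = 1.451

1.451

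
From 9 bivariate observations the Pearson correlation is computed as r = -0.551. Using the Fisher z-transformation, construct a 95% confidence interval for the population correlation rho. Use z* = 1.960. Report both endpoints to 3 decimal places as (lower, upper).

z_r = atanh(-0.551) = -0.619816;  SE = 1/√(n−3) = 1/√6 = 0.408248
z-limits: -0.619816 ± 1.960·0.408248 = -0.619816 ± 0.800166 = [-1.419982, 0.180350]
ρ-limits: (tanh -1.419982, tanh 0.180350) = (-0.890, 0.178)

(-0.890, 0.178)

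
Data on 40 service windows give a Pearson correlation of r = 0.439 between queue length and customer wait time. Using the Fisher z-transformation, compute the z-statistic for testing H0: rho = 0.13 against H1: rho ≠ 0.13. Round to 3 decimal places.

Fisher z: atanh(0.439) = 0.470991, atanh(0.13) = 0.130740
z = (z_r − z_0)·√(n−3) = (0.470991 − 0.130740)·√37 = 0.340251 · 6.082763 = 2.070

2.070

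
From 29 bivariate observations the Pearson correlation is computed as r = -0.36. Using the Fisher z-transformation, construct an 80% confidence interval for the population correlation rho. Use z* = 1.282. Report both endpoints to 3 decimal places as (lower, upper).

(-0.557, -0.125)

z_r = atanh(-0.36) = -0.376886;  SE = 1/√(n−3) = 1/√26 = 0.196116
z-limits: -0.376886 ± 1.282·0.196116 = -0.376886 ± 0.251421 = [-0.628307, -0.125465]
ρ-limits: (tanh -0.628307, tanh -0.125465) = (-0.557, -0.125)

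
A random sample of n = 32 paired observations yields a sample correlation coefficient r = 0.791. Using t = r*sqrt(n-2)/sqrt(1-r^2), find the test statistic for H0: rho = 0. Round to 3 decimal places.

t = r·√(n−2) / √(1−r²) with r = 0.791, n = 32
  = 0.791·√30 / √(1 − 0.625681)
  = 0.791·5.477226 / 0.611816
  = 4.332486 / 0.611816 = 7.081

7.081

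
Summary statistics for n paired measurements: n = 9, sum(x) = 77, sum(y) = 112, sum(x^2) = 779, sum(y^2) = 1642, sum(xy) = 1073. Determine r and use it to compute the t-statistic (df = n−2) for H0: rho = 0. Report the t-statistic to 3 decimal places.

S_xy = nΣxy − ΣxΣy = 9·1073 − 77·112 = 9657 − 8624 = 1033
S_xx = nΣx² − (Σx)² = 9·779 − 77² = 7011 − 5929 = 1082
S_yy = nΣy² − (Σy)² = 9·1642 − 112² = 14778 − 12544 = 2234
r = S_xy / √(S_xx·S_yy) = 1033 / √(1082·2234) = 1033 / √2417188 = 1033 / 1554.7308 = 0.6644
t = r·√(n−2)/√(1−r²) = 0.6644·√7 / √(1−0.441427) = 1.757837 / 0.747377 = 2.352

2.352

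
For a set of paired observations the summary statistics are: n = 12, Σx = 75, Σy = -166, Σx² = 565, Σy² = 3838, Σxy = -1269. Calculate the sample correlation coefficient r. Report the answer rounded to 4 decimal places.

-0.6010

Numerator: nΣxy − (Σx)(Σy) = 12·(-1269) − (75)(-166) = -2778
Denominator: √[(nΣx²−(Σx)²)(nΣy²−(Σy)²)]
  nΣx²−(Σx)² = 12·565 − 5625 = 1155;  nΣy²−(Σy)² = 12·3838 − 27556 = 18500
  √(1155·18500) = √21367500 = 4622.4993
r = -2778 / 4622.4993 = -0.6010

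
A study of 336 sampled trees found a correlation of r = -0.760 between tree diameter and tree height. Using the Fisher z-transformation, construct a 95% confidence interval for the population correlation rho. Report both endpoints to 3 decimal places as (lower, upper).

(-0.802, -0.711)

Fisher z: z_r = atanh(r) = ½·ln((1+(-0.760))/(1−(-0.760))) = -0.996215
SE(z) = 1/√(n−3) = 1/√333 = 0.054800
95% ⇒ z* = 1.960; margin = 1.960·0.054800 = 0.107408
CI on z-scale: (-1.103623, -0.888807)
Back-transform: tanh(-1.103623) = -0.801797, tanh(-0.888807) = -0.710804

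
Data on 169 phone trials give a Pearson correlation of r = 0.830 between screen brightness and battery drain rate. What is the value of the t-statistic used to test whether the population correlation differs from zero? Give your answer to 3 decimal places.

19.230

t = r·√(n−2) / √(1−r²) with r = 0.830, n = 169
  = 0.830·√167 / √(1 − 0.688900)
  = 0.830·12.922848 / 0.557763
  = 10.725964 / 0.557763 = 19.230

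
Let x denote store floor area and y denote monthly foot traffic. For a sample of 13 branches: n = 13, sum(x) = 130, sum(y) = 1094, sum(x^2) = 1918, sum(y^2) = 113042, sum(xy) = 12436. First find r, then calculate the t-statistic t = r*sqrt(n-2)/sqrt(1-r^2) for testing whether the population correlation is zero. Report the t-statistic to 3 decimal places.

1.515

Numerator: nΣxy − (Σx)(Σy) = 13·12436 − (130)(1094) = 19448
Denominator: √[(nΣx²−(Σx)²)(nΣy²−(Σy)²)]
  nΣx²−(Σx)² = 13·1918 − 16900 = 8034;  nΣy²−(Σy)² = 13·113042 − 1196836 = 272710
  √(8034·272710) = √2190952140 = 46807.6077
r = 19448 / 46807.6077 = 0.4155
t = r·√(n−2)/√(1−r²) = 0.4155·√11 / √(1−0.172640) = 1.378058 / 0.909593 = 1.515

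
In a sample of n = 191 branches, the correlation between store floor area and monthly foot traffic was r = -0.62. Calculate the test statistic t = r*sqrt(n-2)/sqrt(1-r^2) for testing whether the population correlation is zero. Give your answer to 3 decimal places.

t = r·√(n−2) / √(1−r²) with r = -0.62, n = 191
  = -0.62·√189 / √(1 − 0.3844)
  = -0.62·13.747727 / 0.784602
  = -8.523591 / 0.784602 = -10.864

-10.864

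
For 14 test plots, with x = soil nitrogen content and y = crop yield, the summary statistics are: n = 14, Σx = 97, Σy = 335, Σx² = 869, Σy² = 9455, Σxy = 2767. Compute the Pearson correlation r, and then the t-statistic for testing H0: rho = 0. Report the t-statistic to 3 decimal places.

5.314

Numerator: nΣxy − (Σx)(Σy) = 14·2767 − (97)(335) = 6243
Denominator: √[(nΣx²−(Σx)²)(nΣy²−(Σy)²)]
  nΣx²−(Σx)² = 14·869 − 9409 = 2757;  nΣy²−(Σy)² = 14·9455 − 112225 = 20145
  √(2757·20145) = √55539765 = 7452.5006
r = 6243 / 7452.5006 = 0.8377
t = r·√(n−2)/√(1−r²) = 0.8377·√12 / √(1−0.701741) = 2.901878 / 0.546131 = 5.314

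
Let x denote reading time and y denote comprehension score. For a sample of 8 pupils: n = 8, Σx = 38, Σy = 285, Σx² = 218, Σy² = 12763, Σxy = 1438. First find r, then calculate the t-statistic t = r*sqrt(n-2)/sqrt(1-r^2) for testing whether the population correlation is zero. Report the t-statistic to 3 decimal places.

S_xy = nΣxy − ΣxΣy = 8·1438 − 38·285 = 11504 − 10830 = 674
S_xx = nΣx² − (Σx)² = 8·218 − 38² = 1744 − 1444 = 300
S_yy = nΣy² − (Σy)² = 8·12763 − 285² = 102104 − 81225 = 20879
r = S_xy / √(S_xx·S_yy) = 674 / √(300·20879) = 674 / √6263700 = 674 / 2502.7385 = 0.2693
t = r·√(n−2)/√(1−r²) = 0.2693·√6 / √(1−0.072522) = 0.659648 / 0.963057 = 0.685

0.685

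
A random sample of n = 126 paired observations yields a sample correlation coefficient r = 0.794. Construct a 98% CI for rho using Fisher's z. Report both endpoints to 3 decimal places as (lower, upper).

z_r = atanh(0.794) = 1.082163;  SE = 1/√(n−3) = 1/√123 = 0.090167
z-limits: 1.082163 ± 2.326·0.090167 = 1.082163 ± 0.209728 = [0.872435, 1.291891]
ρ-limits: (tanh 0.872435, tanh 1.291891) = (0.703, 0.860)

(0.703, 0.860)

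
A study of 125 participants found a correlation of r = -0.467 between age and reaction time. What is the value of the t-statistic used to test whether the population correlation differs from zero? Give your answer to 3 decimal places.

1 − r² = 1 − 0.218089 = 0.781911;  √(1−r²) = 0.884257
√(n−2) = √123 = 11.090537
t = r·√(n−2)/√(1−r²) = -0.467 · 11.090537 / 0.884257 = -5.857

-5.857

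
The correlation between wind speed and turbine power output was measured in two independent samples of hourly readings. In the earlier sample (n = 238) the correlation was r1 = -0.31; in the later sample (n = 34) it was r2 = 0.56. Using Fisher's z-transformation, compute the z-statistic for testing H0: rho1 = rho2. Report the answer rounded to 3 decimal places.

-4.989

z1 = atanh(-0.31) = -0.320545,  z2 = atanh(0.56) = 0.632833
SE = √(1/(n1−3) + 1/(n2−3)) = √(1/235 + 1/31) = √(0.0042553 + 0.0322581) = √0.0365134 = 0.191085
z = (z1 − z2)/SE = (-0.320545 − 0.632833) / 0.191085 = -0.953378 / 0.191085 = -4.989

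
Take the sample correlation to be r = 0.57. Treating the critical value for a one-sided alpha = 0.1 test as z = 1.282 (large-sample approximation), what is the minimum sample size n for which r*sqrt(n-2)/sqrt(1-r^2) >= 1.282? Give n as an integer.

6

r√(n−2)/√(1−r²) ≥ 1.282  ⇔  n−2 ≥ (1.282)²·(1−r²)/r²
(1−r²)/r² = (1−0.3249)/0.3249 = 2.0779
n ≥ 2 + 1.643524·2.0779 = 2 + 3.4151 = 5.4151
⌈5.4151⌉ = 6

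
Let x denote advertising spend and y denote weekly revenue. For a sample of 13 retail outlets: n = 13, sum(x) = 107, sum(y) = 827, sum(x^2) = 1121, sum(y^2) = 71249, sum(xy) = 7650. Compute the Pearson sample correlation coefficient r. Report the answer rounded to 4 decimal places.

Numerator: nΣxy − (Σx)(Σy) = 13·7650 − (107)(827) = 10961
Denominator: √[(nΣx²−(Σx)²)(nΣy²−(Σy)²)]
  nΣx²−(Σx)² = 13·1121 − 11449 = 3124;  nΣy²−(Σy)² = 13·71249 − 683929 = 242308
  √(3124·242308) = √756970192 = 27513.0913
r = 10961 / 27513.0913 = 0.3984

0.3984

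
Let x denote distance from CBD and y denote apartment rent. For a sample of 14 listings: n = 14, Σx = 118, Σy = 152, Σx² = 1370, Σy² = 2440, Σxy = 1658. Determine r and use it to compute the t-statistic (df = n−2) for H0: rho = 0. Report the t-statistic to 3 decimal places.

3.322

S_xy = nΣxy − ΣxΣy = 14·1658 − 118·152 = 23212 − 17936 = 5276
S_xx = nΣx² − (Σx)² = 14·1370 − 118² = 19180 − 13924 = 5256
S_yy = nΣy² − (Σy)² = 14·2440 − 152² = 34160 − 23104 = 11056
r = S_xy / √(S_xx·S_yy) = 5276 / √(5256·11056) = 5276 / √58110336 = 5276 / 7623.0136 = 0.6921
t = r·√(n−2)/√(1−r²) = 0.6921·√12 / √(1−0.479002) = 2.397505 / 0.721802 = 3.322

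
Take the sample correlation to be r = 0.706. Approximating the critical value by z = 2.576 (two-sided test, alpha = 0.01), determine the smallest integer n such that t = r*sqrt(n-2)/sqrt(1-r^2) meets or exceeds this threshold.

9

Need r·√(n−2)/√(1−r²) ≥ 2.576
√(n−2) ≥ 2.576·√(1−0.498436) / 0.706 = 2.576·0.708212 / 0.706 = 2.5841
n−2 ≥ 6.6776  ⇒  n ≥ 8.6776
Smallest integer n = 9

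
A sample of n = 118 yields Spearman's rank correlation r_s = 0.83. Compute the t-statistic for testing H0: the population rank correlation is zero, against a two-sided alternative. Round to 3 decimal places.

1 − r_s² = 1 − 0.6889 = 0.3111;  √(1−r_s²) = 0.557763
√(n−2) = √116 = 10.770330
t = r_s·√(n−2)/√(1−r_s²) = 0.83 · 10.770330 / 0.557763 = 16.027

16.027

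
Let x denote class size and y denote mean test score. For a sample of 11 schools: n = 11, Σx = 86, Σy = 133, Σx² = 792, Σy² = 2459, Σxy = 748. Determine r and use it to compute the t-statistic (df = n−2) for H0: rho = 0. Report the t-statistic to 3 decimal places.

-6.786

Numerator: nΣxy − (Σx)(Σy) = 11·748 − (86)(133) = -3210
Denominator: √[(nΣx²−(Σx)²)(nΣy²−(Σy)²)]
  nΣx²−(Σx)² = 11·792 − 7396 = 1316;  nΣy²−(Σy)² = 11·2459 − 17689 = 9360
  √(1316·9360) = √12317760 = 3509.6667
r = -3210 / 3509.6667 = -0.9146
t = r·√(n−2)/√(1−r²) = -0.9146·√9 / √(1−0.836493) = -2.743800 / 0.404360 = -6.786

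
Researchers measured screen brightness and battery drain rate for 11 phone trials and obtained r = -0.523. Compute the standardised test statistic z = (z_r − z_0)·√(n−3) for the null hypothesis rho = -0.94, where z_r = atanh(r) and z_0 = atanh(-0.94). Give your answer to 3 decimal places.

3.274

Fisher z: atanh(-0.523) = -0.580460, atanh(-0.94) = -1.738049
z = (z_r − z_0)·√(n−3) = (-0.580460 − (-1.738049))·√8 = 1.157589 · 2.828427 = 3.274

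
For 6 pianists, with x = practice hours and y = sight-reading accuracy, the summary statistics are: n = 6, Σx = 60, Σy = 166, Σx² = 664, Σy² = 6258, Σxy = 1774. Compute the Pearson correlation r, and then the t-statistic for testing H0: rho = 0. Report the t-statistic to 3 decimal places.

Numerator: nΣxy − (Σx)(Σy) = 6·1774 − (60)(166) = 684
Denominator: √[(nΣx²−(Σx)²)(nΣy²−(Σy)²)]
  nΣx²−(Σx)² = 6·664 − 3600 = 384;  nΣy²−(Σy)² = 6·6258 − 27556 = 9992
  √(384·9992) = √3836928 = 1958.8078
r = 684 / 1958.8078 = 0.3492
t = r·√(n−2)/√(1−r²) = 0.3492·√4 / √(1−0.121941) = 0.698400 / 0.937048 = 0.745

0.745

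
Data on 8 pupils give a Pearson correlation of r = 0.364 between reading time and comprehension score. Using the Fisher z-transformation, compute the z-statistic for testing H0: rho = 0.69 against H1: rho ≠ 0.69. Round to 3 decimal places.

-1.043

Fisher z: atanh(0.364) = 0.381489, atanh(0.69) = 0.847956
z = (z_r − z_0)·√(n−3) = (0.381489 − 0.847956)·√5 = -0.466467 · 2.236068 = -1.043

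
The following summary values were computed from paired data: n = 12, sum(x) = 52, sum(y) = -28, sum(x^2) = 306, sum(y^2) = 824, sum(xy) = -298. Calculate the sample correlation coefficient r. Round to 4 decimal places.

S_xy = nΣxy − ΣxΣy = 12·(-298) − 52·(-28) = -3576 − (-1456) = -2120
S_xx = nΣx² − (Σx)² = 12·306 − 52² = 3672 − 2704 = 968
S_yy = nΣy² − (Σy)² = 12·824 − (-28)² = 9888 − 784 = 9104
r = S_xy / √(S_xx·S_yy) = -2120 / √(968·9104) = -2120 / √8812672 = -2120 / 2968.6145 = -0.7141

-0.7141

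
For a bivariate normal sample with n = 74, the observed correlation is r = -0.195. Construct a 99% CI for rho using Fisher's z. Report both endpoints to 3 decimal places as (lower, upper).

(-0.465, 0.108)

z_r = atanh(-0.195) = -0.197530;  SE = 1/√(n−3) = 1/√71 = 0.118678
z-limits: -0.197530 ± 2.576·0.118678 = -0.197530 ± 0.305715 = [-0.503245, 0.108185]
ρ-limits: (tanh -0.503245, tanh 0.108185) = (-0.465, 0.108)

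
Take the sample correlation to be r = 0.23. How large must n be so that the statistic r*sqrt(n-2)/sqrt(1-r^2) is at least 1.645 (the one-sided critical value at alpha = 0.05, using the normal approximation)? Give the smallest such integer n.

r√(n−2)/√(1−r²) ≥ 1.645  ⇔  n−2 ≥ (1.645)²·(1−r²)/r²
(1−r²)/r² = (1−0.0529)/0.0529 = 17.9036
n ≥ 2 + 2.706025·17.9036 = 2 + 48.4476 = 50.4476
⌈50.4476⌉ = 51

51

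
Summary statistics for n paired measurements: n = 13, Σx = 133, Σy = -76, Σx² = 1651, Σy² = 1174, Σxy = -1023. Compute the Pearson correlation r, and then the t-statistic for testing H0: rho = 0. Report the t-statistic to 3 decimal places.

Numerator: nΣxy − (Σx)(Σy) = 13·(-1023) − (133)(-76) = -3191
Denominator: √[(nΣx²−(Σx)²)(nΣy²−(Σy)²)]
  nΣx²−(Σx)² = 13·1651 − 17689 = 3774;  nΣy²−(Σy)² = 13·1174 − 5776 = 9486
  √(3774·9486) = √35800164 = 5983.3238
r = -3191 / 5983.3238 = -0.5333
t = r·√(n−2)/√(1−r²) = -0.5333·√11 / √(1−0.284409) = -1.768756 / 0.845926 = -2.091

-2.091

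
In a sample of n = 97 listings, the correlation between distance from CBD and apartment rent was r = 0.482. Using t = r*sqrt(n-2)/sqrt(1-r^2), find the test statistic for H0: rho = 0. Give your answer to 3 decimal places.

5.362

1 − r² = 1 − 0.232324 = 0.767676;  √(1−r²) = 0.876171
√(n−2) = √95 = 9.746794
t = r·√(n−2)/√(1−r²) = 0.482 · 9.746794 / 0.876171 = 5.362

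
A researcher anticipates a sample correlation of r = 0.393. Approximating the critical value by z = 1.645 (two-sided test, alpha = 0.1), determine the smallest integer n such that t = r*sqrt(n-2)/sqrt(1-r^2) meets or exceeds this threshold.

r√(n−2)/√(1−r²) ≥ 1.645  ⇔  n−2 ≥ (1.645)²·(1−r²)/r²
(1−r²)/r² = (1−0.154449)/0.154449 = 5.4746
n ≥ 2 + 2.706025·5.4746 = 2 + 14.8144 = 16.8144
⌈16.8144⌉ = 17

17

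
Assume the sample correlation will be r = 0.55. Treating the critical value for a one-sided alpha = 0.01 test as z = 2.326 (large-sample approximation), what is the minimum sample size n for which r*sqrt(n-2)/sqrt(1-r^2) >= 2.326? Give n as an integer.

15

r√(n−2)/√(1−r²) ≥ 2.326  ⇔  n−2 ≥ (2.326)²·(1−r²)/r²
(1−r²)/r² = (1−0.3025)/0.3025 = 2.3058
n ≥ 2 + 5.410276·2.3058 = 2 + 12.4750 = 14.4750
⌈14.4750⌉ = 15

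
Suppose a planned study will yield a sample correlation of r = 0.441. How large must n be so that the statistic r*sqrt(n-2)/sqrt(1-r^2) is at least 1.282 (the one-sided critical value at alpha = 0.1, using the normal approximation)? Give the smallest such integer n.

Need r·√(n−2)/√(1−r²) ≥ 1.282
√(n−2) ≥ 1.282·√(1−0.194481) / 0.441 = 1.282·0.897507 / 0.441 = 2.6091
n−2 ≥ 6.8074  ⇒  n ≥ 8.8074
Smallest integer n = 9

9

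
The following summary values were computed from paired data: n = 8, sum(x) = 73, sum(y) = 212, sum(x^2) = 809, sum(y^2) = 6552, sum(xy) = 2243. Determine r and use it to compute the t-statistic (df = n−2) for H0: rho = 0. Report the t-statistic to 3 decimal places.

3.863

S_xy = nΣxy − ΣxΣy = 8·2243 − 73·212 = 17944 − 15476 = 2468
S_xx = nΣx² − (Σx)² = 8·809 − 73² = 6472 − 5329 = 1143
S_yy = nΣy² − (Σy)² = 8·6552 − 212² = 52416 − 44944 = 7472
r = S_xy / √(S_xx·S_yy) = 2468 / √(1143·7472) = 2468 / √8540496 = 2468 / 2922.4127 = 0.8445
t = r·√(n−2)/√(1−r²) = 0.8445·√6 / √(1−0.713180) = 2.068594 / 0.535556 = 3.863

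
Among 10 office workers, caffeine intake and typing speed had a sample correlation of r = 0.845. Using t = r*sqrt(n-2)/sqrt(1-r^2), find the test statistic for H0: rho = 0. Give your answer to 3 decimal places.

1 − r² = 1 − 0.714025 = 0.285975;  √(1−r²) = 0.534766
√(n−2) = √8 = 2.828427
t = r·√(n−2)/√(1−r²) = 0.845 · 2.828427 / 0.534766 = 4.469

4.469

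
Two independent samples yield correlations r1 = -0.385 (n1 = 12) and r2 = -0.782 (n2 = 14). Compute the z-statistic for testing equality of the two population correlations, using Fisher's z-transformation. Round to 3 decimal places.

z1 = atanh(-0.385) = -0.405917,  z2 = atanh(-0.782) = -1.050498
SE = √(1/(n1−3) + 1/(n2−3)) = √(1/9 + 1/11) = √(0.1111111 + 0.0909091) = √0.2020202 = 0.449467
z = (z1 − z2)/SE = (-0.405917 − (-1.050498)) / 0.449467 = 0.644581 / 0.449467 = 1.434

1.434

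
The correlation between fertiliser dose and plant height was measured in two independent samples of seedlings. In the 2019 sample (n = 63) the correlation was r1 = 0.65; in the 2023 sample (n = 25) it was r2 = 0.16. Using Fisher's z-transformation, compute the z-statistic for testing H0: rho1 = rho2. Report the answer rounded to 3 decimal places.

2.463

Fisher z-transforms: z1 = atanh(0.65) = 0.775299, z2 = atanh(0.16) = 0.161387; difference d = 0.613912
Var(d) = 1/60 + 1/22 = 0.0166667 + 0.0454545 = 0.0621212
z = d/√Var(d) = 0.613912 / √0.0621212 = 0.613912 / 0.249241 = 2.463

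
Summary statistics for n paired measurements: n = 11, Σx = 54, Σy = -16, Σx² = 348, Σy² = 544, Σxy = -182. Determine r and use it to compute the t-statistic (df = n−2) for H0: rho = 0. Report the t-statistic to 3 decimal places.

S_xy = nΣxy − ΣxΣy = 11·(-182) − 54·(-16) = -2002 − (-864) = -1138
S_xx = nΣx² − (Σx)² = 11·348 − 54² = 3828 − 2916 = 912
S_yy = nΣy² − (Σy)² = 11·544 − (-16)² = 5984 − 256 = 5728
r = S_xy / √(S_xx·S_yy) = -1138 / √(912·5728) = -1138 / √5223936 = -1138 / 2285.5931 = -0.4979
t = r·√(n−2)/√(1−r²) = -0.4979·√9 / √(1−0.247904) = -1.493700 / 0.867235 = -1.722

-1.722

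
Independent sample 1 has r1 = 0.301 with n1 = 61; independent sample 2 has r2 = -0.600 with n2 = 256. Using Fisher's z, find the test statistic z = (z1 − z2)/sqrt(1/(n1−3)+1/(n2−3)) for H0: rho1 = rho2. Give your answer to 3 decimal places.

6.895

z1 = atanh(0.301) = 0.310619,  z2 = atanh(-0.600) = -0.693147
SE = √(1/(n1−3) + 1/(n2−3)) = √(1/58 + 1/253) = √(0.0172414 + 0.0039526) = √0.0211940 = 0.145582
z = (z1 − z2)/SE = (0.310619 − (-0.693147)) / 0.145582 = 1.003766 / 0.145582 = 6.895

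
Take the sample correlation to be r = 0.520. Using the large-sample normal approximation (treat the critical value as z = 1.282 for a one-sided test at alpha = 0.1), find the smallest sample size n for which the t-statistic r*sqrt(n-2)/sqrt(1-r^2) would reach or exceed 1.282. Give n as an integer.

7

r√(n−2)/√(1−r²) ≥ 1.282  ⇔  n−2 ≥ (1.282)²·(1−r²)/r²
(1−r²)/r² = (1−0.270400)/0.270400 = 2.6982
n ≥ 2 + 1.643524·2.6982 = 2 + 4.4346 = 6.4346
⌈6.4346⌉ = 7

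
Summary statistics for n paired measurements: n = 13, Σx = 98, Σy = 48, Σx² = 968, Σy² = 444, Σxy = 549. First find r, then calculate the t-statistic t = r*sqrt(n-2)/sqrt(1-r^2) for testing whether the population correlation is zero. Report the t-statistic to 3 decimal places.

Numerator: nΣxy − (Σx)(Σy) = 13·549 − (98)(48) = 2433
Denominator: √[(nΣx²−(Σx)²)(nΣy²−(Σy)²)]
  nΣx²−(Σx)² = 13·968 − 9604 = 2980;  nΣy²−(Σy)² = 13·444 − 2304 = 3468
  √(2980·3468) = √10334640 = 3214.7535
r = 2433 / 3214.7535 = 0.7568
t = r·√(n−2)/√(1−r²) = 0.7568·√11 / √(1−0.572746) = 2.510022 / 0.653647 = 3.840

3.840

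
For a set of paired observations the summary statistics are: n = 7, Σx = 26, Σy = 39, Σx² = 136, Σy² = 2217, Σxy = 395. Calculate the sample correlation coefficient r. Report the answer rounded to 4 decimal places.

S_xy = nΣxy − ΣxΣy = 7·395 − 26·39 = 2765 − 1014 = 1751
S_xx = nΣx² − (Σx)² = 7·136 − 26² = 952 − 676 = 276
S_yy = nΣy² − (Σy)² = 7·2217 − 39² = 15519 − 1521 = 13998
r = S_xy / √(S_xx·S_yy) = 1751 / √(276·13998) = 1751 / √3863448 = 1751 / 1965.5656 = 0.8908

0.8908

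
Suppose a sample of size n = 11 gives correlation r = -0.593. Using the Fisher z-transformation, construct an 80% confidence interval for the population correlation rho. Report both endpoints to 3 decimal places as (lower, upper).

z_r = atanh(-0.593) = -0.682281;  SE = 1/√(n−3) = 1/√8 = 0.353553
z-limits: -0.682281 ± 1.282·0.353553 = -0.682281 ± 0.453255 = [-1.135536, -0.229026]
ρ-limits: (tanh -1.135536, tanh -0.229026) = (-0.813, -0.225)

(-0.813, -0.225)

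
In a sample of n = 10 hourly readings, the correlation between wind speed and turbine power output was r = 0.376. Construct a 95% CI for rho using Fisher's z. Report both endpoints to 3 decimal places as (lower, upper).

(-0.332, 0.813)

Fisher z: z_r = atanh(r) = ½·ln((1+0.376)/(1−0.376)) = 0.395393
SE(z) = 1/√(n−3) = 1/√7 = 0.377964
95% ⇒ z* = 1.960; margin = 1.960·0.377964 = 0.740809
CI on z-scale: (-0.345416, 1.136202)
Back-transform: tanh(-0.345416) = -0.332304, tanh(1.136202) = 0.813131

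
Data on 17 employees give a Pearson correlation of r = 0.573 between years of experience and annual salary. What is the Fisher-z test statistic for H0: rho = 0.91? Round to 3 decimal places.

-3.276

z_r = atanh(0.573) = 0.651978,  z_0 = atanh(0.91) = 1.527524
SE = 1/√(n−3) = 1/√14 = 0.267261
z = (z_r − z_0)/SE = (0.651978 − 1.527524) / 0.267261 = -0.875546 / 0.267261 = -3.276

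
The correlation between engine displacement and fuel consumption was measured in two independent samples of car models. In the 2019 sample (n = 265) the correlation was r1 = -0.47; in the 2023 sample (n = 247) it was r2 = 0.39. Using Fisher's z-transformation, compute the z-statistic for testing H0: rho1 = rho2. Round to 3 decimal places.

z1 = atanh(-0.47) = -0.510070,  z2 = atanh(0.39) = 0.411800
SE = √(1/(n1−3) + 1/(n2−3)) = √(1/262 + 1/244) = √(0.0038168 + 0.0040984) = √0.0079152 = 0.088967
z = (z1 − z2)/SE = (-0.510070 − 0.411800) / 0.088967 = -0.921870 / 0.088967 = -10.362

-10.362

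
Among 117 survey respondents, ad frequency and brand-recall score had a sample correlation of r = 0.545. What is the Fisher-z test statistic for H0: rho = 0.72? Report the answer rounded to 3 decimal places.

Fisher z: atanh(0.545) = 0.611241, atanh(0.72) = 0.907645
z = (z_r − z_0)·√(n−3) = (0.611241 − 0.907645)·√114 = -0.296404 · 10.677078 = -3.165

-3.165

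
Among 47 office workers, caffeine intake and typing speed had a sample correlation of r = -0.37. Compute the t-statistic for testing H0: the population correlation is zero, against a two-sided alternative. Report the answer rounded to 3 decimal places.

1 − r² = 1 − 0.1369 = 0.8631;  √(1−r²) = 0.929032
√(n−2) = √45 = 6.708204
t = r·√(n−2)/√(1−r²) = -0.37 · 6.708204 / 0.929032 = -2.672

-2.672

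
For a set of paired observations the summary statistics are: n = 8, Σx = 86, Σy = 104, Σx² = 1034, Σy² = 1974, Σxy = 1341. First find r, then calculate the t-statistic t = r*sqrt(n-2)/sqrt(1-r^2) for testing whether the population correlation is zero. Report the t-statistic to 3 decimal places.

S_xy = nΣxy − ΣxΣy = 8·1341 − 86·104 = 10728 − 8944 = 1784
S_xx = nΣx² − (Σx)² = 8·1034 − 86² = 8272 − 7396 = 876
S_yy = nΣy² − (Σy)² = 8·1974 − 104² = 15792 − 10816 = 4976
r = S_xy / √(S_xx·S_yy) = 1784 / √(876·4976) = 1784 / √4358976 = 1784 / 2087.8161 = 0.8545
t = r·√(n−2)/√(1−r²) = 0.8545·√6 / √(1−0.730170) = 2.093089 / 0.519452 = 4.029

4.029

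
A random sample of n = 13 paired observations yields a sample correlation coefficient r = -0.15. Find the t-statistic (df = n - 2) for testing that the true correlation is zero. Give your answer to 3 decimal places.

1 − r² = 1 − 0.0225 = 0.9775;  √(1−r²) = 0.988686
√(n−2) = √11 = 3.316625
t = r·√(n−2)/√(1−r²) = -0.15 · 3.316625 / 0.988686 = -0.503

-0.503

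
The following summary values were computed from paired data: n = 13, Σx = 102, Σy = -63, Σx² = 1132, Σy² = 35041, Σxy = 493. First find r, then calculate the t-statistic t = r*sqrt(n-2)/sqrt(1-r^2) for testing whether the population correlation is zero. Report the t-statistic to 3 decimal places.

S_xy = nΣxy − ΣxΣy = 13·493 − 102·(-63) = 6409 − (-6426) = 12835
S_xx = nΣx² − (Σx)² = 13·1132 − 102² = 14716 − 10404 = 4312
S_yy = nΣy² − (Σy)² = 13·35041 − (-63)² = 455533 − 3969 = 451564
r = S_xy / √(S_xx·S_yy) = 12835 / √(4312·451564) = 12835 / √1947143968 = 12835 / 44126.4543 = 0.2909
t = r·√(n−2)/√(1−r²) = 0.2909·√11 / √(1−0.084623) = 0.964806 / 0.956753 = 1.008

1.008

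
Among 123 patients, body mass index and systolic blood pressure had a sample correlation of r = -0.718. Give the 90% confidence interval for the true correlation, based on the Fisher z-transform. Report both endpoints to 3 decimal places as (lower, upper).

Fisher z: z_r = atanh(r) = ½·ln((1+(-0.718))/(1−(-0.718))) = -0.903505
SE(z) = 1/√(n−3) = 1/√120 = 0.091287
90% ⇒ z* = 1.645; margin = 1.645·0.091287 = 0.150167
CI on z-scale: (-1.053672, -0.753338)
Back-transform: tanh(-1.053672) = -0.783230, tanh(-0.753338) = -0.637136

(-0.783, -0.637)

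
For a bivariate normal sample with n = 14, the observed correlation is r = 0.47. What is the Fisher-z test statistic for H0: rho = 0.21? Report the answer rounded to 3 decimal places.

z_r = atanh(0.47) = 0.510070,  z_0 = atanh(0.21) = 0.213171
SE = 1/√(n−3) = 1/√11 = 0.301511
z = (z_r − z_0)/SE = (0.510070 − 0.213171) / 0.301511 = 0.296899 / 0.301511 = 0.985

0.985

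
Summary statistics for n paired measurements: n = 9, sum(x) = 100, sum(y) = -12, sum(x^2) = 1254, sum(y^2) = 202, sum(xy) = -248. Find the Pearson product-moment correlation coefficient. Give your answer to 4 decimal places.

-0.7034

S_xy = nΣxy − ΣxΣy = 9·(-248) − 100·(-12) = -2232 − (-1200) = -1032
S_xx = nΣx² − (Σx)² = 9·1254 − 100² = 11286 − 10000 = 1286
S_yy = nΣy² − (Σy)² = 9·202 − (-12)² = 1818 − 144 = 1674
r = S_xy / √(S_xx·S_yy) = -1032 / √(1286·1674) = -1032 / √2152764 = -1032 / 1467.2300 = -0.7034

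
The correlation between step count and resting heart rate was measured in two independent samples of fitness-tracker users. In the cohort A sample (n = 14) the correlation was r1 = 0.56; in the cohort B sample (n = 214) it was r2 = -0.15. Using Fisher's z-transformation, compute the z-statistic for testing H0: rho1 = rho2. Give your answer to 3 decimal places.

Fisher z-transforms: z1 = atanh(0.56) = 0.632833, z2 = atanh(-0.15) = -0.151140; difference d = 0.783973
Var(d) = 1/11 + 1/211 = 0.0909091 + 0.0047393 = 0.0956484
z = d/√Var(d) = 0.783973 / √0.0956484 = 0.783973 / 0.309271 = 2.535

2.535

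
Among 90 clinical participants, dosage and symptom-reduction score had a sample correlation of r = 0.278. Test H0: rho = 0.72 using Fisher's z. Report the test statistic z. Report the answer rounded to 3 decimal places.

Fisher z: atanh(0.278) = 0.285513, atanh(0.72) = 0.907645
z = (z_r − z_0)·√(n−3) = (0.285513 − 0.907645)·√87 = -0.622132 · 9.327379 = -5.803

-5.803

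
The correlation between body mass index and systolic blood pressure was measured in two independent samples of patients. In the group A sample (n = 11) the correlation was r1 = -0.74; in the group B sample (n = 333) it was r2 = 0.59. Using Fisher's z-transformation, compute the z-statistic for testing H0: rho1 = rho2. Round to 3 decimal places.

Fisher z-transforms: z1 = atanh(-0.74) = -0.950479, z2 = atanh(0.59) = 0.677666; difference d = -1.628145
Var(d) = 1/8 + 1/330 = 0.1250000 + 0.0030303 = 0.1280303
z = d/√Var(d) = -1.628145 / √0.1280303 = -1.628145 / 0.357813 = -4.550

-4.550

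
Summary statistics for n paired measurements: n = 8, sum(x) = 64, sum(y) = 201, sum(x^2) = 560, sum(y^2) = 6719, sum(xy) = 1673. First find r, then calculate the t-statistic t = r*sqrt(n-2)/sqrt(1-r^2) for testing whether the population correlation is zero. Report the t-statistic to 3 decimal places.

S_xy = nΣxy − ΣxΣy = 8·1673 − 64·201 = 13384 − 12864 = 520
S_xx = nΣx² − (Σx)² = 8·560 − 64² = 4480 − 4096 = 384
S_yy = nΣy² − (Σy)² = 8·6719 − 201² = 53752 − 40401 = 13351
r = S_xy / √(S_xx·S_yy) = 520 / √(384·13351) = 520 / √5126784 = 520 / 2264.2403 = 0.2297
t = r·√(n−2)/√(1−r²) = 0.2297·√6 / √(1−0.052762) = 0.562648 / 0.973262 = 0.578

0.578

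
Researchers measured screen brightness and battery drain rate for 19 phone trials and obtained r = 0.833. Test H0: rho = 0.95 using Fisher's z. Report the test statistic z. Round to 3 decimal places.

z_r = atanh(0.833) = 1.197858,  z_0 = atanh(0.95) = 1.831781
SE = 1/√(n−3) = 1/√16 = 0.250000
z = (z_r − z_0)/SE = (1.197858 − 1.831781) / 0.250000 = -0.633923 / 0.250000 = -2.536

-2.536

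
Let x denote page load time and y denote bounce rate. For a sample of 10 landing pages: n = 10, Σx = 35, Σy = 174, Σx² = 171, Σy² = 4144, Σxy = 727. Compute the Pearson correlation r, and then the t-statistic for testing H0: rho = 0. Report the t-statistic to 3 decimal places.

1.664

Numerator: nΣxy − (Σx)(Σy) = 10·727 − (35)(174) = 1180
Denominator: √[(nΣx²−(Σx)²)(nΣy²−(Σy)²)]
  nΣx²−(Σx)² = 10·171 − 1225 = 485;  nΣy²−(Σy)² = 10·4144 − 30276 = 11164
  √(485·11164) = √5414540 = 2326.9164
r = 1180 / 2326.9164 = 0.5071
t = r·√(n−2)/√(1−r²) = 0.5071·√8 / √(1−0.257150) = 1.434295 / 0.861887 = 1.664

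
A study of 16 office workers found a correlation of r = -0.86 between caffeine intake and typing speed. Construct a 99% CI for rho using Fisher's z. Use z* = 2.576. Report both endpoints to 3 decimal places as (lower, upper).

(-0.965, -0.522)

Fisher z: z_r = atanh(r) = ½·ln((1+(-0.86))/(1−(-0.86))) = -1.293345
SE(z) = 1/√(n−3) = 1/√13 = 0.277350
99% ⇒ z* = 2.576; margin = 2.576·0.277350 = 0.714454
CI on z-scale: (-2.007799, -0.578891)
Back-transform: tanh(-2.007799) = -0.964574, tanh(-0.578891) = -0.521859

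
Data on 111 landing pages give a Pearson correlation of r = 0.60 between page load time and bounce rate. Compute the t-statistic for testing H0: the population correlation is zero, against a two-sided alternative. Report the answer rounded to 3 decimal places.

7.830

1 − r² = 1 − 0.3600 = 0.6400;  √(1−r²) = 0.800000
√(n−2) = √109 = 10.440307
t = r·√(n−2)/√(1−r²) = 0.60 · 10.440307 / 0.800000 = 7.830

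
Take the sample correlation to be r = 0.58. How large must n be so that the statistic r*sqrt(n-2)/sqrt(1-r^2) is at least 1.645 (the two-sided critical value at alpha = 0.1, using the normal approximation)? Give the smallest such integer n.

8

r√(n−2)/√(1−r²) ≥ 1.645  ⇔  n−2 ≥ (1.645)²·(1−r²)/r²
(1−r²)/r² = (1−0.3364)/0.3364 = 1.9727
n ≥ 2 + 2.706025·1.9727 = 2 + 5.3382 = 7.3382
⌈7.3382⌉ = 8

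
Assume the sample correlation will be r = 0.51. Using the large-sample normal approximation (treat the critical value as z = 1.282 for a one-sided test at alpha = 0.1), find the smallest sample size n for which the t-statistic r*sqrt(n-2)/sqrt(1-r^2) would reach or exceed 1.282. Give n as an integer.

Need r·√(n−2)/√(1−r²) ≥ 1.282
√(n−2) ≥ 1.282·√(1−0.2601) / 0.51 = 1.282·0.860174 / 0.51 = 2.1622
n−2 ≥ 4.6751  ⇒  n ≥ 6.6751
Smallest integer n = 7

7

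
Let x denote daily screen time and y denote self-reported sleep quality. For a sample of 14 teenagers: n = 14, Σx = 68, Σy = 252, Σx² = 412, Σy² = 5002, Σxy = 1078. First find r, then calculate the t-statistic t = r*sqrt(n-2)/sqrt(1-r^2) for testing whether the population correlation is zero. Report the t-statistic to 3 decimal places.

-3.906

S_xy = nΣxy − ΣxΣy = 14·1078 − 68·252 = 15092 − 17136 = -2044
S_xx = nΣx² − (Σx)² = 14·412 − 68² = 5768 − 4624 = 1144
S_yy = nΣy² − (Σy)² = 14·5002 − 252² = 70028 − 63504 = 6524
r = S_xy / √(S_xx·S_yy) = -2044 / √(1144·6524) = -2044 / √7463456 = -2044 / 2731.9326 = -0.7482
t = r·√(n−2)/√(1−r²) = -0.7482·√12 / √(1−0.559803) = -2.591841 / 0.663473 = -3.906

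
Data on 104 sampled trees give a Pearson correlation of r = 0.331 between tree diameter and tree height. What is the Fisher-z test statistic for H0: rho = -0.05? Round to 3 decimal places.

3.960

z_r = atanh(0.331) = 0.343951,  z_0 = atanh(-0.05) = -0.050042
SE = 1/√(n−3) = 1/√101 = 0.099504
z = (z_r − z_0)/SE = (0.343951 − (-0.050042)) / 0.099504 = 0.393993 / 0.099504 = 3.960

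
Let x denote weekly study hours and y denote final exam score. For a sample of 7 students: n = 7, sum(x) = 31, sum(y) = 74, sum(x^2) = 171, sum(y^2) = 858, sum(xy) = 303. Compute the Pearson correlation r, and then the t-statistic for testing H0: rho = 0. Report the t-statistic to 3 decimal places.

-1.254

S_xy = nΣxy − ΣxΣy = 7·303 − 31·74 = 2121 − 2294 = -173
S_xx = nΣx² − (Σx)² = 7·171 − 31² = 1197 − 961 = 236
S_yy = nΣy² − (Σy)² = 7·858 − 74² = 6006 − 5476 = 530
r = S_xy / √(S_xx·S_yy) = -173 / √(236·530) = -173 / √125080 = -173 / 353.6665 = -0.4892
t = r·√(n−2)/√(1−r²) = -0.4892·√5 / √(1−0.239317) = -1.093884 / 0.872171 = -1.254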